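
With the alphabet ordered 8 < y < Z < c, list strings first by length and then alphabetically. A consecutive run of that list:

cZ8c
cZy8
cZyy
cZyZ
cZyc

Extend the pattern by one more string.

Find the rightmost character of cZyc below c, bump it to the next letter, and reset everything to its right to 8.

cZZ8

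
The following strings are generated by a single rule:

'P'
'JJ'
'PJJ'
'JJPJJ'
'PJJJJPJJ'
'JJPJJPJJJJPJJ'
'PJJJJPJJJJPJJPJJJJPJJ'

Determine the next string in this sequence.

From term 3 onward, concatenate the second-to-last term with the last: P·JJ = PJJ, JJ·PJJ = JJPJJ, …
So term 8 is JJPJJPJJJJPJJ·PJJJJPJJJJPJJPJJJJPJJ.

JJPJJPJJJJPJJPJJJJPJJJJPJJPJJJJPJJ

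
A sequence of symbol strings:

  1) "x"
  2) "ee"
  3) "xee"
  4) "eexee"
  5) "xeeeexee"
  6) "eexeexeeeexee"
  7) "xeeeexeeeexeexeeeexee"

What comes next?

eexeexeeeexeexeeeexeeeexeexeeeexee

From term 3 onward, concatenate the second-to-last term with the last: x·ee = xee, ee·xee = eexee, …
Continuing: eexeexeeeexee · xeeeexeeeexeexeeeexee gives term 8.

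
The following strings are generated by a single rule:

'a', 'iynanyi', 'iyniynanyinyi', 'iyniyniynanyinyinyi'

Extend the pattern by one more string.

iyniyniyniynanyinyinyinyi

s(k+1) = iyn·s(k)·nyi, so each term gains iyn as a prefix and nyi as a suffix.
So the next term is iyn·iyniyniynanyinyinyi·nyi.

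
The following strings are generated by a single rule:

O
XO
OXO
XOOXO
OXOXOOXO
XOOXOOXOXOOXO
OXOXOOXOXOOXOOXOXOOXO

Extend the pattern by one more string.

XOOXOOXOXOOXOOXOXOOXOXOOXOOXOXOOXO

This is a Fibonacci-style word recurrence s(k) = s(k−2)·s(k−1): e.g. O·XO = OXO.
So term 8 is XOOXOOXOXOOXO·OXOXOOXOXOOXOOXOXOOXO.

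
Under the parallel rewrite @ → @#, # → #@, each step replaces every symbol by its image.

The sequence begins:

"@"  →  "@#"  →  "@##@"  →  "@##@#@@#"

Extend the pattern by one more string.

@##@#@@##@@#@##@

Rewriting each symbol of @##@#@@#: @→@#, #→#@, #→#@, @→@#, #→#@, @→@#, @→@#, #→#@, which concatenates to @# #@ #@ @# #@ @# @# #@.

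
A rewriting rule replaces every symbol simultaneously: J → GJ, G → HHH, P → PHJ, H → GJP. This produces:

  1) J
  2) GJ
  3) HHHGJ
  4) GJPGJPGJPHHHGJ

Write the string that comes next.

φ(GJPGJPGJPHHHGJ) expands symbol-by-symbol to HHH GJ PHJ HHH GJ PHJ HHH GJ PHJ GJP GJP GJP HHH GJ; joining the 14 pieces gives the next term.

HHHGJPHJHHHGJPHJHHHGJPHJGJPGJPGJPHHHGJ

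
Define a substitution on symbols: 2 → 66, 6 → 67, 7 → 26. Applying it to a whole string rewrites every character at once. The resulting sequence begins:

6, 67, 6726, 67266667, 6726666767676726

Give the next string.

Rewriting the 16 symbols of 6726666767676726 one by one yields 67 26 66 67 67 67 67 26 67 26 67 26 67 26 66 67; concatenated:

67266667676767266726672667266667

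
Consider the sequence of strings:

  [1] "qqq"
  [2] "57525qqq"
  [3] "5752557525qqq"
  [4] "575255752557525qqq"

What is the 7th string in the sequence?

575255752557525575255752557525qqq

Every step adds 57525 at the front: s(k+1) = 57525·s(k).
From 575255752557525qqq, 3 further steps: 575255752557525qqq → 57525575255752557525qqq → 5752557525575255752557525qqq → (answer).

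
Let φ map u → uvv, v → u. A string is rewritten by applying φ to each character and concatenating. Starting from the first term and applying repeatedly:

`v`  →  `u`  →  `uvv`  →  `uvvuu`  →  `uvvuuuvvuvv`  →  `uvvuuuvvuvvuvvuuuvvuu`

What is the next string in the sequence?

Rewriting the 21 symbols of uvvuuuvvuvvuvvuuuvvuu one by one yields uvv u u uvv uvv uvv u u uvv u u uvv u u uvv uvv uvv u u uvv uvv; concatenated:

uvvuuuvvuvvuvvuuuvvuuuvvuuuvvuvvuvvuuuvvuvv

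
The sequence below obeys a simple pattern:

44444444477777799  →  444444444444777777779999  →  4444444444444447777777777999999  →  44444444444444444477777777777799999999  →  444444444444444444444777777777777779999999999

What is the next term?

The n-th term is 3n+3 4's then 2n+2 7's then 2n-2 9's, where the shown terms are n = 2, 3, 4, 5, 6.
Setting n = 7 gives 24, 16, 12 characters in each block.

4444444444444444444444447777777777777777999999999999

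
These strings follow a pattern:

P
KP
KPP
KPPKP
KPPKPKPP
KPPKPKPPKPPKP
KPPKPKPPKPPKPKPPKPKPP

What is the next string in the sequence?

Each term (from the third on) is the previous term followed by the one before it: term 3 = KP·P = KPP.
The next term joins KPPKPKPPKPPKPKPPKPKPP and KPPKPKPPKPPKP.

KPPKPKPPKPPKPKPPKPKPPKPPKPKPPKPPKP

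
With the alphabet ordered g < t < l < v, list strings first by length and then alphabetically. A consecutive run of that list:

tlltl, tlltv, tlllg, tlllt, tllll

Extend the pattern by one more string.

Find the rightmost character of tllll below v, bump it to the next letter, and reset everything to its right to g.

tlllv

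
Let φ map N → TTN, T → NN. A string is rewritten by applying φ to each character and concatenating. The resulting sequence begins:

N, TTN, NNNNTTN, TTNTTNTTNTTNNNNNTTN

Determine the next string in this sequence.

NNNNTTNNNNNTTNNNNNTTNNNNNTTNTTNTTNTTNTTNNNNNTTN

Replace each of the 19 characters of TTNTTNTTNTTNNNNNTTN in place — NN NN TTN NN NN TTN NN NN TTN NN NN TTN TTN TTN TTN TTN NN NN TTN — and concatenate.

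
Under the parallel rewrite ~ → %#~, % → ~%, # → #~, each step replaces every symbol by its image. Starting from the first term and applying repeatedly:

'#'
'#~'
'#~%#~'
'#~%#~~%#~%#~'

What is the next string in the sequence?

Apply φ to #~%#~~%#~%#~ symbol by symbol: #→#~, ~→%#~, %→~%, #→#~, ~→%#~, ~→%#~, %→~%, #→#~, ~→%#~, %→~%, #→#~, ~→%#~; joined: #~ %#~ ~% #~ %#~ %#~ ~% #~ %#~ ~% #~ %#~.

#~%#~~%#~%#~%#~~%#~%#~~%#~%#~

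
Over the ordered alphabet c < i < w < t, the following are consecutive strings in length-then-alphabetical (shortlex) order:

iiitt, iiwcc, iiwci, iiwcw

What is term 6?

Advancing 2 positions from iiwcw through iiwcw → iiwct reaches term 6.

iiwic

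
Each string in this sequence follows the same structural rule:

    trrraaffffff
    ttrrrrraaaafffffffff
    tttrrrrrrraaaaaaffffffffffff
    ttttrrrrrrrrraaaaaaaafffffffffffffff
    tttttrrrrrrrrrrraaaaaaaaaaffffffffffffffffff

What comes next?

Each string has the form t^{n-1} r^{2n-1} a^{2n-2} f^{3n}, where the shown terms are n = 2, 3, 4, 5, 6.
For the next term, n = 7, so the run lengths are 6, 13, 12, 21.

ttttttrrrrrrrrrrrrraaaaaaaaaaaafffffffffffffffffffff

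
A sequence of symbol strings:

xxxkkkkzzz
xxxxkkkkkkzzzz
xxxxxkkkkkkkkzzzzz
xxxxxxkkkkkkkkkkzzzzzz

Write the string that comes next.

xxxxxxxkkkkkkkkkkkkzzzzzzz

Reading off run lengths: x runs 3, 4, 5, 6; k runs 4, 6, 8, 10; z runs 3, 4, 5, 6 — each is linear in n, where the shown terms are n = 2, 3, 4, 5.
For the next term, n = 6, so the run lengths are 7, 12, 7.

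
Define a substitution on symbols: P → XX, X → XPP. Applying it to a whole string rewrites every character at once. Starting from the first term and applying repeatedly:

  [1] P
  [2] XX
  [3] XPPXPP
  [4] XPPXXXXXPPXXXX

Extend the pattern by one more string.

Replace each of the 14 characters of XPPXXXXXPPXXXX in place — XPP XX XX XPP XPP XPP XPP XPP XX XX XPP XPP XPP XPP — and concatenate.

XPPXXXXXPPXPPXPPXPPXPPXXXXXPPXPPXPPXPP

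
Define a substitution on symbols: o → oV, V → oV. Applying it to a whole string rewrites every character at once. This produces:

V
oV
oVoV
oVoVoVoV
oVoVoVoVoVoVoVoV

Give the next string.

oVoVoVoVoVoVoVoVoVoVoVoVoVoVoVoV

Replace each of the 16 characters of oVoVoVoVoVoVoVoV in place — oV oV oV oV oV oV oV oV oV oV oV oV oV oV oV oV — and concatenate.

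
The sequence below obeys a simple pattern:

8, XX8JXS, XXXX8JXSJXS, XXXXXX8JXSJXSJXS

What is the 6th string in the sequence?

XXXXXXXXXX8JXSJXSJXSJXSJXS

Every step adds XX to the front and JXS to the end of the previous string.
From XXXXXX8JXSJXSJXS, 2 further steps: XXXXXX8JXSJXSJXS → XXXXXXXX8JXSJXSJXSJXS → (answer).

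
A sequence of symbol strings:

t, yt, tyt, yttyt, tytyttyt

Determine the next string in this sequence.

yttyttytyttyt

Each term (from the third on) is the two preceding terms concatenated in order: term 3 = t·yt = tyt.
The next term joins yttyt and tytyttyt.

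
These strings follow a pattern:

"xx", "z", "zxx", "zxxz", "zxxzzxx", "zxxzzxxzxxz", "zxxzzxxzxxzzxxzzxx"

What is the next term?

zxxzzxxzxxzzxxzzxxzxxzzxxzxxz

From term 3 onward, concatenate the last term with the second-to-last: z·xx = zxx, zxx·z = zxxz, …
The next term joins zxxzzxxzxxzzxxzzxx and zxxzzxxzxxz.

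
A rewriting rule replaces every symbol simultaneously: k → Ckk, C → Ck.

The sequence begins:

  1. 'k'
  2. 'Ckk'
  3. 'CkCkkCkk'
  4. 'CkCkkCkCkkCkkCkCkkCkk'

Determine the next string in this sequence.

CkCkkCkCkkCkkCkCkkCkCkkCkkCkCkkCkkCkCkkCkCkkCkkCkCkkCkk

Replace each of the 21 characters of CkCkkCkCkkCkkCkCkkCkk in place — Ck Ckk Ck Ckk Ckk Ck Ckk Ck Ckk Ckk Ck Ckk Ckk Ck Ckk Ck Ckk Ckk Ck Ckk Ckk — and concatenate.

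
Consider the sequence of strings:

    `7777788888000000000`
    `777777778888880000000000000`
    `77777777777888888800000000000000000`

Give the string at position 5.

The n-th term is 3n-1 7's then n+3 8's then 4n+1 0's, where the shown terms are n = 2, 3, 4.
For term 5, n = 6, so the run lengths are 17, 9, 25.

777777777777777778888888880000000000000000000000000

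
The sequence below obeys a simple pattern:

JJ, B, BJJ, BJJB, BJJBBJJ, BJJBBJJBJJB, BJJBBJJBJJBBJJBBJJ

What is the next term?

BJJBBJJBJJBBJJBBJJBJJBBJJBJJB

This is a Fibonacci-style word recurrence s(k) = s(k−1)·s(k−2): e.g. B·JJ = BJJ.
So term 8 is BJJBBJJBJJBBJJBBJJ·BJJBBJJBJJB.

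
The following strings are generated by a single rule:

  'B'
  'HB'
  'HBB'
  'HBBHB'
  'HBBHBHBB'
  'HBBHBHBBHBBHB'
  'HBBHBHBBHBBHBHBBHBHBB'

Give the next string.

HBBHBHBBHBBHBHBBHBHBBHBBHBHBBHBBHB

Each term (from the third on) is the previous term followed by the one before it: term 3 = HB·B = HBB.
So term 8 is HBBHBHBBHBBHBHBBHBHBB·HBBHBHBBHBBHB.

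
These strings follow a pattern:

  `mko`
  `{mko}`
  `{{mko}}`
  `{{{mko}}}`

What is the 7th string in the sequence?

{{{{{{mko}}}}}}

Every step adds { to the front and } to the end of the previous string.
From {{{mko}}}, 3 further steps: {{{mko}}} → {{{{mko}}}} → {{{{{mko}}}}} → (answer).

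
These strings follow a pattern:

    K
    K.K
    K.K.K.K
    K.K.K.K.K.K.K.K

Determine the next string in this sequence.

s(k+1) = s(k)·.·s(k) — each term doubles the last with '.' between the halves.
Doubling K.K.K.K.K.K.K.K with '.' between the halves:

K.K.K.K.K.K.K.K.K.K.K.K.K.K.K.K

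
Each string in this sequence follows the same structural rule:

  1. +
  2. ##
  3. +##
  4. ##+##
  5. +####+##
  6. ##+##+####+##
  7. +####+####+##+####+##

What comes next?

Each term (from the third on) is the two preceding terms concatenated in order: term 3 = +·## = +##.
The next term joins ##+##+####+## and +####+####+##+####+##.

##+##+####+##+####+####+##+####+##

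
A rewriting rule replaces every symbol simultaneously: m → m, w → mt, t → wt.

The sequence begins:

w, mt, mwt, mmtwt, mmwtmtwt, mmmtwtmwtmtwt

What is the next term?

Rewriting the 13 symbols of mmmtwtmwtmtwt one by one yields m m m wt mt wt m mt wt m wt mt wt; concatenated:

mmmwtmtwtmmtwtmwtmtwt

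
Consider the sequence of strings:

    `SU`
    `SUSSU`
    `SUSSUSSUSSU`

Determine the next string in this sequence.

Each string is two copies of the previous one joined by 'S'.
So the next term is two copies of SUSSUSSUSSU with 'S' between the halves.

SUSSUSSUSSUSSUSSUSSUSSU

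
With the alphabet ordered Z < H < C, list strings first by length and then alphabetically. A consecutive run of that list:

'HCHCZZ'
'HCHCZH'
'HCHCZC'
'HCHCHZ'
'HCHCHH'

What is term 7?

HCHCCZ

Advancing 2 positions from HCHCHH through HCHCHH → HCHCHC reaches term 7.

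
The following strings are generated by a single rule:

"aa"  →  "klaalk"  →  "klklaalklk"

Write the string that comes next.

Each term wraps the previous one in kl on the left and lk on the right.
Applying this once more to klklaalklk:

klklklaalklklk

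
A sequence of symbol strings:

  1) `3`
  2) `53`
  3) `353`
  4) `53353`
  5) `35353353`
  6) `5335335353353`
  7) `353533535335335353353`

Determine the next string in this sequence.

From term 3 onward, concatenate the second-to-last term with the last: 3·53 = 353, 53·353 = 53353, …
Continuing: 5335335353353 · 353533535335335353353 gives term 8.

5335335353353353533535335335353353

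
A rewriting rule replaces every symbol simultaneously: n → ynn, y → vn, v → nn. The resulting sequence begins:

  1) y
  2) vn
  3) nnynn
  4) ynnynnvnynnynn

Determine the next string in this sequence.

Replace each of the 14 characters of ynnynnvnynnynn in place — vn ynn ynn vn ynn ynn nn ynn vn ynn ynn vn ynn ynn — and concatenate.

vnynnynnvnynnynnnnynnvnynnynnvnynnynn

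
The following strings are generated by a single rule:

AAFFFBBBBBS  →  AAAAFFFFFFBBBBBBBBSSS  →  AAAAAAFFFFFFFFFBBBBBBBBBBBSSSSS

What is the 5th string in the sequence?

Each string has the form A^{2n} F^{3n} B^{3n+2} S^{2n-1} (n = 1, 2, …).
At n = 5 the blocks have lengths 10, 15, 17, 9.

AAAAAAAAAAFFFFFFFFFFFFFFFBBBBBBBBBBBBBBBBBSSSSSSSSS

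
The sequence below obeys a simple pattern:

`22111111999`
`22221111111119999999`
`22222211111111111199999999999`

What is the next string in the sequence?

Each string has the form 2^{2n} 1^{3n+3} 9^{4n-1} (n = 1, 2, …).
Setting n = 4 gives 8, 15, 15 characters in each block.

22222222111111111111111999999999999999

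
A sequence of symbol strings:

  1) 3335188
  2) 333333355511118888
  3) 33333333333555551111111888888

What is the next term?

3333333333333335555555111111111188888888

Term n consists of 4n-1 3's, followed by 2n-1 5's, followed by 3n-2 1's, followed by 2n 8's (n = 1, 2, …).
Setting n = 4 gives 15, 7, 10, 8 characters in each block.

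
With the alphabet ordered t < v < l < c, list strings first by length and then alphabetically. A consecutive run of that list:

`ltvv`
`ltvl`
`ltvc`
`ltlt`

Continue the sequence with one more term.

Treat ltlt as a base-4 numeral over the given alphabet and add one, carrying through any trailing c's.

ltlv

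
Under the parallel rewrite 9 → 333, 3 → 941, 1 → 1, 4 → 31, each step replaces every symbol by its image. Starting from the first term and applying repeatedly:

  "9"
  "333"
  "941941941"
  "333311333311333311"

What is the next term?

Applying the rule to each of the 18 symbols of 333311333311333311 gives the pieces 941 941 941 941 1 1 941 941 941 941 1 1 941 941 941 941 1 1, which concatenate to the answer.

941941941941119419419419411194194194194111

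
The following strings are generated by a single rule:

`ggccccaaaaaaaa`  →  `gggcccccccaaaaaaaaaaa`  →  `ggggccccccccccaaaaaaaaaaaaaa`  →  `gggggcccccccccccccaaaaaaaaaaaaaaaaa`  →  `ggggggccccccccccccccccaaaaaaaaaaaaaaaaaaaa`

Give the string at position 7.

ggggggggccccccccccccccccccccccaaaaaaaaaaaaaaaaaaaaaaaaaa

The n-th term is n g's then 3n-2 c's then 3n+2 a's, where the shown terms are n = 2, 3, 4, 5, 6.
Setting n = 8 gives 8, 22, 26 characters in each block.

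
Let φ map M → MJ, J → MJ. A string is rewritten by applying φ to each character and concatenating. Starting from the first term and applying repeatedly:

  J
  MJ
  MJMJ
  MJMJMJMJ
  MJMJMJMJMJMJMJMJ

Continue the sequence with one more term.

Rewriting the 16 symbols of MJMJMJMJMJMJMJMJ one by one yields MJ MJ MJ MJ MJ MJ MJ MJ MJ MJ MJ MJ MJ MJ MJ MJ; concatenated:

MJMJMJMJMJMJMJMJMJMJMJMJMJMJMJMJ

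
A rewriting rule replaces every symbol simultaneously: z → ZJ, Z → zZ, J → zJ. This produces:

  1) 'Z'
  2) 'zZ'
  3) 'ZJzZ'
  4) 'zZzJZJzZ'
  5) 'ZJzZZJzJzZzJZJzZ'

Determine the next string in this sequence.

Applying the rule to each of the 16 symbols of ZJzZZJzJzZzJZJzZ gives the pieces zZ zJ ZJ zZ zZ zJ ZJ zJ ZJ zZ ZJ zJ zZ zJ ZJ zZ, which concatenate to the answer.

zZzJZJzZzZzJZJzJZJzZZJzJzZzJZJzZ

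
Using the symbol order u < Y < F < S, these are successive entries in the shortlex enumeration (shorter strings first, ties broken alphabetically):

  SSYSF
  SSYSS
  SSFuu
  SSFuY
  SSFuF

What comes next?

Treat SSFuF as a base-4 numeral over the given alphabet and add one, carrying through any trailing S's.

SSFuS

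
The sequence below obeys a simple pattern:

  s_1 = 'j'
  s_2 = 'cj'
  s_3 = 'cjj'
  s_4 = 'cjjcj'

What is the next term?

From term 3 onward, concatenate the last term with the second-to-last: cj·j = cjj, cjj·cj = cjjcj, …
So term 5 is cjjcj·cjj.

cjjcjcjj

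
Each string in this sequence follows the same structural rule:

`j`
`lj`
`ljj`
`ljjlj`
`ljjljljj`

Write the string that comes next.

From term 3 onward, concatenate the last term with the second-to-last: lj·j = ljj, ljj·lj = ljjlj, …
The next term joins ljjljljj and ljjlj.

ljjljljjljjlj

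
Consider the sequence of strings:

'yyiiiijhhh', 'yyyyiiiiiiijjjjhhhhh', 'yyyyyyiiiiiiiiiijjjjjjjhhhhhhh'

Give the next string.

Reading off run lengths: y runs 2, 4, 6; i runs 4, 7, 10; j runs 1, 4, 7; h runs 3, 5, 7 — each is linear in n (n = 1, 2, …).
Setting n = 4 gives 8, 13, 10, 9 characters in each block.

yyyyyyyyiiiiiiiiiiiiijjjjjjjjjjhhhhhhhhh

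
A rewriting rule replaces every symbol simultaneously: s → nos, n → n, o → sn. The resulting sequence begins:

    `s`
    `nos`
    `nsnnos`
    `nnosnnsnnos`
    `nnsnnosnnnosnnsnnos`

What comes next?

Applying the rule to each of the 19 symbols of nnsnnosnnnosnnsnnos gives the pieces n n nos n n sn nos n n n sn nos n n nos n n sn nos, which concatenate to the answer.

nnnosnnsnnosnnnsnnosnnnosnnsnnos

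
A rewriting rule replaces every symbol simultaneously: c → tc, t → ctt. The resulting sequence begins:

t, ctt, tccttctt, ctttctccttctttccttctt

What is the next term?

Rewriting the 21 symbols of ctttctccttctttccttctt one by one yields tc ctt ctt ctt tc ctt tc tc ctt ctt tc ctt ctt ctt tc tc ctt ctt tc ctt ctt; concatenated:

tccttcttctttcctttctccttctttccttcttctttctccttctttccttctt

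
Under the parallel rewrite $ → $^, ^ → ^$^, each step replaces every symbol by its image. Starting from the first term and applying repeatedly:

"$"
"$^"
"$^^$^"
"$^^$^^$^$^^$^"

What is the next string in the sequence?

$^^$^^$^$^^$^^$^$^^$^$^^$^^$^$^^$^

Replace each of the 13 characters of $^^$^^$^$^^$^ in place — $^ ^$^ ^$^ $^ ^$^ ^$^ $^ ^$^ $^ ^$^ ^$^ $^ ^$^ — and concatenate.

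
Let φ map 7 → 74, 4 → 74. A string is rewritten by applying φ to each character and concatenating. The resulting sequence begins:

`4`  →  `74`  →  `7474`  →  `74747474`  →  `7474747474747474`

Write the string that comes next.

74747474747474747474747474747474

φ(7474747474747474) expands symbol-by-symbol to 74 74 74 74 74 74 74 74 74 74 74 74 74 74 74 74; joining the 16 pieces gives the next term.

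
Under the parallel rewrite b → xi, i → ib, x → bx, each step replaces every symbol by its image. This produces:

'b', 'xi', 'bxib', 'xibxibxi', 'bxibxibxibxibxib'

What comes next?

Applying the rule to each of the 16 symbols of bxibxibxibxibxib gives the pieces xi bx ib xi bx ib xi bx ib xi bx ib xi bx ib xi, which concatenate to the answer.

xibxibxibxibxibxibxibxibxibxibxi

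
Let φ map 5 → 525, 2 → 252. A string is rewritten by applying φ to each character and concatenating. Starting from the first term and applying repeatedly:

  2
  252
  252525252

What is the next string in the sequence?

Expanding 252525252: 2→252, 5→525, 2→252, 5→525, 2→252, 5→525, 2→252, 5→525, 2→252. Concatenated: 252 525 252 525 252 525 252 525 252.

252525252525252525252525252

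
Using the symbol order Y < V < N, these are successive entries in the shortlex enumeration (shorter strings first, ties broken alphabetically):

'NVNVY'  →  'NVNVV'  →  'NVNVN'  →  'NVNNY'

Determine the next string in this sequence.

NVNNV

The successor of NVNNY increments the rightmost position that isn't already N and resets every position after it to Y.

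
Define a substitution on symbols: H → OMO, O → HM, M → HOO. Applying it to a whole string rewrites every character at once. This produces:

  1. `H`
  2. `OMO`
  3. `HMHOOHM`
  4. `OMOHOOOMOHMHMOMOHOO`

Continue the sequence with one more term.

HMHOOHMOMOHMHMHMHOOHMOMOHOOOMOHOOHMHOOHMOMOHMHM

Replace each of the 19 characters of OMOHOOOMOHMHMOMOHOO in place — HM HOO HM OMO HM HM HM HOO HM OMO HOO OMO HOO HM HOO HM OMO HM HM — and concatenate.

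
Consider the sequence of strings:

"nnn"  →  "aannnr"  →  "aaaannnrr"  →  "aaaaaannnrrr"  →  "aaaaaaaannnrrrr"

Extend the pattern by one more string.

Every step adds aa to the front and r to the end of the previous string.
Applying this once more to aaaaaaaannnrrrr:

aaaaaaaaaannnrrrrr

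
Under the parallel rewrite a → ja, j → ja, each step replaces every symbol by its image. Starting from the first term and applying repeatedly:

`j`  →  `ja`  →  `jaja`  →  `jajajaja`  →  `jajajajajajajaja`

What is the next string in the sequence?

Applying the rule to each of the 16 symbols of jajajajajajajaja gives the pieces ja ja ja ja ja ja ja ja ja ja ja ja ja ja ja ja, which concatenate to the answer.

jajajajajajajajajajajajajajajaja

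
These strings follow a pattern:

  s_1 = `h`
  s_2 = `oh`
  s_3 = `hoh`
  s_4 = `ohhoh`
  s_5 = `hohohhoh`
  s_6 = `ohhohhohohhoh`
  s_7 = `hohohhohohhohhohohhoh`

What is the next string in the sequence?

ohhohhohohhohhohohhohohhohhohohhoh

Each term (from the third on) is the two preceding terms concatenated in order: term 3 = h·oh = hoh.
Continuing: ohhohhohohhoh · hohohhohohhohhohohhoh gives term 8.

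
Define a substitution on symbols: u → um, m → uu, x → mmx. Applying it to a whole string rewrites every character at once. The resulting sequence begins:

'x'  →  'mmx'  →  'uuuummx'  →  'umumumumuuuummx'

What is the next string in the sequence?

φ(umumumumuuuummx) expands symbol-by-symbol to um uu um uu um uu um uu um um um um uu uu mmx; joining the 15 pieces gives the next term.

umuuumuuumuuumuuumumumumuuuummx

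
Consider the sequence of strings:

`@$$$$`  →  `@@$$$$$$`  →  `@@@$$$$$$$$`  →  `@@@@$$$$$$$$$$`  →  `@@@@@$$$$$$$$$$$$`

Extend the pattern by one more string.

@@@@@@$$$$$$$$$$$$$$

Each string has the form @^{n} $^{2n+2} (n = 1, 2, …).
Setting n = 6 gives 6, 14 characters in each block.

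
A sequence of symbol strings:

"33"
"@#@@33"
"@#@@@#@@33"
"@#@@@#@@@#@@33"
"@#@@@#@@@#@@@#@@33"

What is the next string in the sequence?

Every step adds @#@@ at the front: s(k+1) = @#@@·s(k).
So the next term is @#@@·@#@@@#@@@#@@@#@@33.

@#@@@#@@@#@@@#@@@#@@33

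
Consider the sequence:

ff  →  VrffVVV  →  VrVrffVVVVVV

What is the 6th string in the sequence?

Every step adds Vr to the front and VVV to the end of the previous string.
From VrVrffVVVVVV, 3 further steps: VrVrffVVVVVV → VrVrVrffVVVVVVVVV → VrVrVrVrffVVVVVVVVVVVV → (answer).

VrVrVrVrVrffVVVVVVVVVVVVVVV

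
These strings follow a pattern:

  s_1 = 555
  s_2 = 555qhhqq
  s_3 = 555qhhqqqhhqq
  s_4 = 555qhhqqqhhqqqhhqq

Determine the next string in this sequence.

Each term is the previous one with qhhqq appended.
One more step from 555qhhqqqhhqqqhhqq gives the answer.

555qhhqqqhhqqqhhqqqhhqq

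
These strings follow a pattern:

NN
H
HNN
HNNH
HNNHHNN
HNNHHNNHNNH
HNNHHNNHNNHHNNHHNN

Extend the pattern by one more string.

HNNHHNNHNNHHNNHHNNHNNHHNNHNNH

From term 3 onward, concatenate the last term with the second-to-last: H·NN = HNN, HNN·H = HNNH, …
So term 8 is HNNHHNNHNNHHNNHHNN·HNNHHNNHNNH.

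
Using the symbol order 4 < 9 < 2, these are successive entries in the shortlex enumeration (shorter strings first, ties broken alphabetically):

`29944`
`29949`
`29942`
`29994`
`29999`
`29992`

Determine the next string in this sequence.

The successor of 29992 increments the rightmost position that isn't already 2 and resets every position after it to 4.

29924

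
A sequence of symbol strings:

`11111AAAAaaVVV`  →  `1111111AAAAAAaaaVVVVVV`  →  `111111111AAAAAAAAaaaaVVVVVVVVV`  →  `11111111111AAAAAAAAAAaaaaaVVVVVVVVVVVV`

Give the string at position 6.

Reading off run lengths: 1 runs 5, 7, 9, 11; A runs 4, 6, 8, 10; a runs 2, 3, 4, 5; V runs 3, 6, 9, 12 — each is linear in n (n = 1, 2, …).
Setting n = 6 gives 15, 14, 7, 18 characters in each block.

111111111111111AAAAAAAAAAAAAAaaaaaaaVVVVVVVVVVVVVVVVVV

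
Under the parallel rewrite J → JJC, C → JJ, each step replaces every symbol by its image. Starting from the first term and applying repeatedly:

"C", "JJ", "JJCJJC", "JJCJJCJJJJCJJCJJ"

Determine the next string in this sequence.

Applying the rule to each of the 16 symbols of JJCJJCJJJJCJJCJJ gives the pieces JJC JJC JJ JJC JJC JJ JJC JJC JJC JJC JJ JJC JJC JJ JJC JJC, which concatenate to the answer.

JJCJJCJJJJCJJCJJJJCJJCJJCJJCJJJJCJJCJJJJCJJC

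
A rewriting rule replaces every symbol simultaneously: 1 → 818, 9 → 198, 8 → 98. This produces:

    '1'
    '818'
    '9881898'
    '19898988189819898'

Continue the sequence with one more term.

8181989819898198989881898198988181989819898

φ(19898988189819898) expands symbol-by-symbol to 818 198 98 198 98 198 98 98 818 98 198 98 818 198 98 198 98; joining the 17 pieces gives the next term.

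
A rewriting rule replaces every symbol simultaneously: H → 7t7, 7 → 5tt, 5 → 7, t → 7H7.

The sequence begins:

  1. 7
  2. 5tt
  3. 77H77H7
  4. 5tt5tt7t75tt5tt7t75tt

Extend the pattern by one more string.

77H77H777H77H75tt7H75tt77H77H777H77H75tt7H75tt77H77H7

Replace each of the 21 characters of 5tt5tt7t75tt5tt7t75tt in place — 7 7H7 7H7 7 7H7 7H7 5tt 7H7 5tt 7 7H7 7H7 7 7H7 7H7 5tt 7H7 5tt 7 7H7 7H7 — and concatenate.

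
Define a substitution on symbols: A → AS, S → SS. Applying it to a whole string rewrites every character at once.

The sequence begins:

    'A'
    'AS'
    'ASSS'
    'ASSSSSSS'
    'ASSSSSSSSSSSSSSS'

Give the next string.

ASSSSSSSSSSSSSSSSSSSSSSSSSSSSSSS

φ(ASSSSSSSSSSSSSSS) expands symbol-by-symbol to AS SS SS SS SS SS SS SS SS SS SS SS SS SS SS SS; joining the 16 pieces gives the next term.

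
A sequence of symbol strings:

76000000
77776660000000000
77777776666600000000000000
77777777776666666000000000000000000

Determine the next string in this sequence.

Reading off run lengths: 7 runs 1, 4, 7, 10; 6 runs 1, 3, 5, 7; 0 runs 6, 10, 14, 18 — each is linear in n (n = 1, 2, …).
At n = 5 the blocks have lengths 13, 9, 22.

77777777777776666666660000000000000000000000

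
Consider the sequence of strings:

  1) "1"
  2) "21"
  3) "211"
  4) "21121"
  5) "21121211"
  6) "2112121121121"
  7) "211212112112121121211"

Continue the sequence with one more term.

This is a Fibonacci-style word recurrence s(k) = s(k−1)·s(k−2): e.g. 21·1 = 211.
So term 8 is 211212112112121121211·2112121121121.

2112121121121211212112112121121121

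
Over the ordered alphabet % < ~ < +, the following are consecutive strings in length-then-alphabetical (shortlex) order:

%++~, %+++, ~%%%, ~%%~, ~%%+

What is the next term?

Find the rightmost character of ~%%+ below +, bump it to the next letter, and reset everything to its right to %.

~%~%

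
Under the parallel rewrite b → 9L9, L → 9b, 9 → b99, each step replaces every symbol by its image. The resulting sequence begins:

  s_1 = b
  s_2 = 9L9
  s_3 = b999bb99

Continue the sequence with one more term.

Rewriting each symbol of b999bb99: b→9L9, 9→b99, 9→b99, 9→b99, b→9L9, b→9L9, 9→b99, 9→b99, which concatenates to 9L9 b99 b99 b99 9L9 9L9 b99 b99.

9L9b99b99b999L99L9b99b99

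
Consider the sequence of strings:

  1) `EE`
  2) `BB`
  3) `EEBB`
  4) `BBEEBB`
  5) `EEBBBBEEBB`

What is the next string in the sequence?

BBEEBBEEBBBBEEBB

From term 3 onward, concatenate the second-to-last term with the last: EE·BB = EEBB, BB·EEBB = BBEEBB, …
The next term joins BBEEBB and EEBBBBEEBB.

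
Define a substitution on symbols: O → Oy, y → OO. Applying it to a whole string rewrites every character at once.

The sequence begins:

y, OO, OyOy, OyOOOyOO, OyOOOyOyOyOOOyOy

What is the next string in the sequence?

Rewriting the 16 symbols of OyOOOyOyOyOOOyOy one by one yields Oy OO Oy Oy Oy OO Oy OO Oy OO Oy Oy Oy OO Oy OO; concatenated:

OyOOOyOyOyOOOyOOOyOOOyOyOyOOOyOO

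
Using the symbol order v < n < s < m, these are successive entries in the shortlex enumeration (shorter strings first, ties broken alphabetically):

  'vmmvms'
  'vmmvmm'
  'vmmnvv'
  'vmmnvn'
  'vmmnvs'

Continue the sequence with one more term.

Treat vmmnvs as a base-4 numeral over the given alphabet and add one, carrying through any trailing m's.

vmmnvm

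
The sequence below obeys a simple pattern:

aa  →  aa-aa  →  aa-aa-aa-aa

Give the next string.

aa-aa-aa-aa-aa-aa-aa-aa

Each string is two copies of the previous one joined by '-'.
So the next term is two copies of aa-aa-aa-aa with '-' between the halves.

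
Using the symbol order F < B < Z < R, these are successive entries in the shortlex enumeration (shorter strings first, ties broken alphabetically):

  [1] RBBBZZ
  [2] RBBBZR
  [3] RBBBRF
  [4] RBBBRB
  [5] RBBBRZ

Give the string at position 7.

RBBZFF

Advancing 2 positions from RBBBRZ through RBBBRZ → RBBBRR reaches term 7.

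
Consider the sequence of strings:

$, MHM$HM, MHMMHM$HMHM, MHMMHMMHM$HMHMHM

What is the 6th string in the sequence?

MHMMHMMHMMHMMHM$HMHMHMHMHM

Every step adds MHM to the front and HM to the end of the previous string.
From MHMMHMMHM$HMHMHM, 2 further steps: MHMMHMMHM$HMHMHM → MHMMHMMHMMHM$HMHMHMHM → (answer).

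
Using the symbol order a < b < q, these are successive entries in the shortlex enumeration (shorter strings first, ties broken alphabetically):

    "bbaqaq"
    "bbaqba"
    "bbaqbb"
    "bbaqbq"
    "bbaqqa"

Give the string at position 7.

Advancing 2 positions from bbaqqa through bbaqqa → bbaqqb reaches term 7.

bbaqqq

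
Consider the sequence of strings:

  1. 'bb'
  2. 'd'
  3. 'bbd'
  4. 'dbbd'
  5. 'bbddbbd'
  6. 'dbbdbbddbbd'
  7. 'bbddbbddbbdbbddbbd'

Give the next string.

From term 3 onward, concatenate the second-to-last term with the last: bb·d = bbd, d·bbd = dbbd, …
Continuing: dbbdbbddbbd · bbddbbddbbdbbddbbd gives term 8.

dbbdbbddbbdbbddbbddbbdbbddbbd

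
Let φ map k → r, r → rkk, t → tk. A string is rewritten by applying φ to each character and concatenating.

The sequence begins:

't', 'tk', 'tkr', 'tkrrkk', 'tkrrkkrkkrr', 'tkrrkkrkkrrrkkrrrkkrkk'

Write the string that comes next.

φ(tkrrkkrkkrrrkkrrrkkrkk) expands symbol-by-symbol to tk r rkk rkk r r rkk r r rkk rkk rkk r r rkk rkk rkk r r rkk r r; joining the 22 pieces gives the next term.

tkrrkkrkkrrrkkrrrkkrkkrkkrrrkkrkkrkkrrrkkrr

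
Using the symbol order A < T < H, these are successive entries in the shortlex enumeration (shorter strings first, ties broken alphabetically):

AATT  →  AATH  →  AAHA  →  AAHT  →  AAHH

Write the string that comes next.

ATAA

Find the rightmost character of AAHH below H, bump it to the next letter, and reset everything to its right to A.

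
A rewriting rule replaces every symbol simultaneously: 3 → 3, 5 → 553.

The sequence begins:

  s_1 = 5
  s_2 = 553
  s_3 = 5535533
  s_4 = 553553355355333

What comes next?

φ(553553355355333) expands symbol-by-symbol to 553 553 3 553 553 3 3 553 553 3 553 553 3 3 3; joining the 15 pieces gives the next term.

5535533553553335535533553553333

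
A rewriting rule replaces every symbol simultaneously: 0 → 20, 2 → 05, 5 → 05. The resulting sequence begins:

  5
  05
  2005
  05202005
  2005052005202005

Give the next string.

Rewriting the 16 symbols of 2005052005202005 one by one yields 05 20 20 05 20 05 05 20 20 05 05 20 05 20 20 05; concatenated:

05202005200505202005052005202005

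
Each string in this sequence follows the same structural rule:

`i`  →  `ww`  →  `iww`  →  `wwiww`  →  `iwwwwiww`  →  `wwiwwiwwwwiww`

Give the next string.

From term 3 onward, concatenate the second-to-last term with the last: i·ww = iww, ww·iww = wwiww, …
The next term joins iwwwwiww and wwiwwiwwwwiww.

iwwwwiwwwwiwwiwwwwiww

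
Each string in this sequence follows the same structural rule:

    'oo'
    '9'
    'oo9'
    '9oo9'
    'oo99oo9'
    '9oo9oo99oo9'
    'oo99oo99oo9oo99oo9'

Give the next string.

This is a Fibonacci-style word recurrence s(k) = s(k−2)·s(k−1): e.g. oo·9 = oo9.
Continuing: 9oo9oo99oo9 · oo99oo99oo9oo99oo9 gives term 8.

9oo9oo99oo9oo99oo99oo9oo99oo9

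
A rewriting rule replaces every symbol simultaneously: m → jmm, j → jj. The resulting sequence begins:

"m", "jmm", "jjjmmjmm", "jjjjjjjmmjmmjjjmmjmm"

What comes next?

Replace each of the 20 characters of jjjjjjjmmjmmjjjmmjmm in place — jj jj jj jj jj jj jj jmm jmm jj jmm jmm jj jj jj jmm jmm jj jmm jmm — and concatenate.

jjjjjjjjjjjjjjjmmjmmjjjmmjmmjjjjjjjmmjmmjjjmmjmm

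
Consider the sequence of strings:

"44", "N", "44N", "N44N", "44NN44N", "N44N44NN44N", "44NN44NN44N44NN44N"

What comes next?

N44N44NN44N44NN44NN44N44NN44N

This is a Fibonacci-style word recurrence s(k) = s(k−2)·s(k−1): e.g. 44·N = 44N.
The next term joins N44N44NN44N and 44NN44NN44N44NN44N.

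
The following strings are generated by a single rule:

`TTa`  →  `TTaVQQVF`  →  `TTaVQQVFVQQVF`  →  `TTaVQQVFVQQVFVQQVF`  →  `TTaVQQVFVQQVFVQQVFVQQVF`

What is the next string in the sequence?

The strings grow by a fixed suffix VQQVF each time.
So the next term is TTaVQQVFVQQVFVQQVFVQQVF·VQQVF.

TTaVQQVFVQQVFVQQVFVQQVFVQQVF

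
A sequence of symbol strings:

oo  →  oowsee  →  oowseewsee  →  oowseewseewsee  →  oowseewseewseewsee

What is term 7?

oowseewseewseewseewseewsee

Every step adds wsee to the end: s(k+1) = s(k)·wsee.
From oowseewseewseewsee, 2 further steps: oowseewseewseewsee → oowseewseewseewseewsee → (answer).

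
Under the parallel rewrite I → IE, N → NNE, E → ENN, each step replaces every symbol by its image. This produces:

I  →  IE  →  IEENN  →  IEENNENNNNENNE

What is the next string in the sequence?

IEENNENNNNENNEENNNNENNENNENNEENNNNENNEENN

Applying the rule to each of the 14 symbols of IEENNENNNNENNE gives the pieces IE ENN ENN NNE NNE ENN NNE NNE NNE NNE ENN NNE NNE ENN, which concatenate to the answer.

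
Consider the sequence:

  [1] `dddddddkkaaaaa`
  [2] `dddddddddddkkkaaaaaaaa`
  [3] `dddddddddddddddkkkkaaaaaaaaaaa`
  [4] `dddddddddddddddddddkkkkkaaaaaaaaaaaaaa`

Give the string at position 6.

Each string has the form d^{4n+3} k^{n+1} a^{3n+2} (n = 1, 2, …).
At n = 6 the blocks have lengths 27, 7, 20.

dddddddddddddddddddddddddddkkkkkkkaaaaaaaaaaaaaaaaaaaa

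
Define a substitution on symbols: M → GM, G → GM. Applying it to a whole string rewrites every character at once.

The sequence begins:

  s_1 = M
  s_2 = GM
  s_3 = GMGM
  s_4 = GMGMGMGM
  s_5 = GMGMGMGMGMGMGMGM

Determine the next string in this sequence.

GMGMGMGMGMGMGMGMGMGMGMGMGMGMGMGM

Replace each of the 16 characters of GMGMGMGMGMGMGMGM in place — GM GM GM GM GM GM GM GM GM GM GM GM GM GM GM GM — and concatenate.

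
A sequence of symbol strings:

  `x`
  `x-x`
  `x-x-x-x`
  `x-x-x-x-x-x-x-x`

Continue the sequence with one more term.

x-x-x-x-x-x-x-x-x-x-x-x-x-x-x-x

s(k+1) = s(k)·-·s(k) — each term doubles the last with '-' between the halves.
So the next term is two copies of x-x-x-x-x-x-x-x with '-' between the halves.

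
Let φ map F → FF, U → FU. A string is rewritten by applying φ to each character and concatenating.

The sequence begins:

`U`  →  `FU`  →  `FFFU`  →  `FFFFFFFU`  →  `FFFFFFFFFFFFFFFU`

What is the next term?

φ(FFFFFFFFFFFFFFFU) expands symbol-by-symbol to FF FF FF FF FF FF FF FF FF FF FF FF FF FF FF FU; joining the 16 pieces gives the next term.

FFFFFFFFFFFFFFFFFFFFFFFFFFFFFFFU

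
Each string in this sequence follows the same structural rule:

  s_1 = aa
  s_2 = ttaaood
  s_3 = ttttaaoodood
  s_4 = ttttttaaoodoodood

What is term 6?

s(k+1) = tt·s(k)·ood, so each term gains tt as a prefix and ood as a suffix.
From ttttttaaoodoodood, 2 further steps: ttttttaaoodoodood → ttttttttaaoodoodoodood → (answer).

ttttttttttaaoodoodoodoodood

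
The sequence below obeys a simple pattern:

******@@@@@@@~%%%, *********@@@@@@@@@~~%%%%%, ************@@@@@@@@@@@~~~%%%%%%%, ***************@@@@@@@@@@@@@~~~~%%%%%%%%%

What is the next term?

Reading off run lengths: * runs 6, 9, 12, 15; @ runs 7, 9, 11, 13; ~ runs 1, 2, 3, 4; % runs 3, 5, 7, 9 — each is linear in n, where the shown terms are n = 2, 3, 4, 5.
For the next term, n = 6, so the run lengths are 18, 15, 5, 11.

******************@@@@@@@@@@@@@@@~~~~~%%%%%%%%%%%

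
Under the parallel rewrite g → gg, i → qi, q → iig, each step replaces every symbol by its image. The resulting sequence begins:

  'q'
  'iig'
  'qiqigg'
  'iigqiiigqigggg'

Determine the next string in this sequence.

Applying the rule to each of the 14 symbols of iigqiiigqigggg gives the pieces qi qi gg iig qi qi qi gg iig qi gg gg gg gg, which concatenate to the answer.

qiqiggiigqiqiqiggiigqigggggggg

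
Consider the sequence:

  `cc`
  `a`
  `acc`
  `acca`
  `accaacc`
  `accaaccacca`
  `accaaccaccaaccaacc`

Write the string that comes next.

This is a Fibonacci-style word recurrence s(k) = s(k−1)·s(k−2): e.g. a·cc = acc.
So term 8 is accaaccaccaaccaacc·accaaccacca.

accaaccaccaaccaaccaccaaccacca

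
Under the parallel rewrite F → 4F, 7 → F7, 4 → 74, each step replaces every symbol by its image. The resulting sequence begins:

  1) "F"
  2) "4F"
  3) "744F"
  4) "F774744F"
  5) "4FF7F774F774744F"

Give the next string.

744F4FF74FF7F7744FF7F774F774744F

Applying the rule to each of the 16 symbols of 4FF7F774F774744F gives the pieces 74 4F 4F F7 4F F7 F7 74 4F F7 F7 74 F7 74 74 4F, which concatenate to the answer.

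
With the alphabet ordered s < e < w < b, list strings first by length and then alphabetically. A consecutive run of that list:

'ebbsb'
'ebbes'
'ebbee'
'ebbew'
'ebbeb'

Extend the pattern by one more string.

ebbws

Find the rightmost character of ebbeb below b, bump it to the next letter, and reset everything to its right to s.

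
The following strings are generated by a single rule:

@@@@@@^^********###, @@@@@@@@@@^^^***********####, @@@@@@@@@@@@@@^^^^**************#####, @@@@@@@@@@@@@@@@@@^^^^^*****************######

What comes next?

@@@@@@@@@@@@@@@@@@@@@@^^^^^^********************#######

Term n consists of 4n-2 @'s, followed by n ^'s, followed by 3n+2 *'s, followed by n+1 #'s, where the shown terms are n = 2, 3, 4, 5.
At n = 6 the blocks have lengths 22, 6, 20, 7.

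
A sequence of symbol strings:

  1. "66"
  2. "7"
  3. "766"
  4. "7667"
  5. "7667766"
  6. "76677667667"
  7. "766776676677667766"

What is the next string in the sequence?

76677667667766776676677667667

This is a Fibonacci-style word recurrence s(k) = s(k−1)·s(k−2): e.g. 7·66 = 766.
Continuing: 766776676677667766 · 76677667667 gives term 8.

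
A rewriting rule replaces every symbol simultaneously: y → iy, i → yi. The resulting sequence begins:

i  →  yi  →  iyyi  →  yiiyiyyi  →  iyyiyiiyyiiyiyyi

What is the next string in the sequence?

yiiyiyyiiyyiyiiyiyyiyiiyyiiyiyyi

Replace each of the 16 characters of iyyiyiiyyiiyiyyi in place — yi iy iy yi iy yi yi iy iy yi yi iy yi iy iy yi — and concatenate.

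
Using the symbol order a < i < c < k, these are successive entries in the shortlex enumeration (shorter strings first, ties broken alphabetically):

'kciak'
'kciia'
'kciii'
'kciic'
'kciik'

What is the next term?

Find the rightmost character of kciik below k, bump it to the next letter, and reset everything to its right to a.

kcica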